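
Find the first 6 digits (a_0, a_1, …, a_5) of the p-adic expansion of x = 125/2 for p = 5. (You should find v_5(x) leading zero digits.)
(a_0, …, a_5) = (0, 0, 0, 3, 2, 2)

v_5(125/2) = 3, so a_0 = ... = a_2 = 0. Factor out: x = 5^3 · u with u = 1/2 a unit in ℤ_5. Expand u iteratively via a_{v+i} = u_i mod 5, u_{i+1} = (u_i − a_{v+i})/5:
  u_0 = 1/2;  a_3 = 3;  u_1 = (u_0 − 3)/5 = -1/2
  u_1 = -1/2;  a_4 = 2;  u_2 = (u_1 − 2)/5 = -1/2
  u_2 = -1/2;  a_5 = 2;  u_3 = (u_2 − 2)/5 = -1/2
Digits: (0, 0, 0, 3, 2, 2).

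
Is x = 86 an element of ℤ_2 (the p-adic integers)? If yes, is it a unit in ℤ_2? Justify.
x ∈ ℤ_2 but not a unit; v_2(x) = 1 > 0

ℤ_2 = {x ∈ ℚ_2 : v_2(x) ≥ 0} and ℤ_2^× = {x ∈ ℤ_2 : v_2(x) = 0}. Here v_2(86) = v_2(num) − v_2(den) = 1; compare against these criteria.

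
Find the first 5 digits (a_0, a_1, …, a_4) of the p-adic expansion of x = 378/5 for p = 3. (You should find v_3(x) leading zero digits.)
(a_0, …, a_4) = (0, 0, 0, 1, 0)

v_3(378/5) = 3, so a_0 = ... = a_2 = 0. Factor out: x = 3^3 · u with u = 14/5 a unit in ℤ_3. Expand u iteratively via a_{v+i} = u_i mod 3, u_{i+1} = (u_i − a_{v+i})/3:
  u_0 = 14/5;  a_3 = 1;  u_1 = (u_0 − 1)/3 = 3/5
  u_1 = 3/5;  a_4 = 0;  u_2 = (u_1 − 0)/3 = 1/5
Digits: (0, 0, 0, 1, 0).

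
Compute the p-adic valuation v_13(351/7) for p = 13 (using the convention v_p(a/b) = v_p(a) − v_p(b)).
v_13(351/7) = 1

Factor powers of 13 from the numerator and denominator of the reduced fraction: 351 = 13^1 · 27 and 7 = 13^0 · 7. Apply v_p(a/b) = v_p(a) − v_p(b): v_13(351/7) = 1 − 0 = 1.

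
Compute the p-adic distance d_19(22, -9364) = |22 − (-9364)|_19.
d_19(22, -9364) = 1/361

Step 1 — x − y = 22 − (-9364) = 9386. Step 2 — v_19(9386) = 2 (factor: 9386 = (19^2 · 26); the sign does not affect v_p). Step 3 — |x − y|_19 = 19^{-2} = 1/361.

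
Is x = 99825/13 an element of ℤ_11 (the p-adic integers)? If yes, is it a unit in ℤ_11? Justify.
x ∈ ℤ_11 but not a unit; v_11(x) = 3 > 0

ℤ_11 = {x ∈ ℚ_11 : v_11(x) ≥ 0} and ℤ_11^× = {x ∈ ℤ_11 : v_11(x) = 0}. Here v_11(99825/13) = v_11(num) − v_11(den) = 3; compare against these criteria.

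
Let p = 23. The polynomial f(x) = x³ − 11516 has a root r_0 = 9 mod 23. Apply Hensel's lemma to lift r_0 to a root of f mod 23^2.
r_1 = 147 (mod 529)

Hensel: r_{i+1} = r_i − f(r_i)/f′(r_i) mod 23^{i+2}, where f′(x) = 3x². Iterate:
  r_0 = 9 (mod 23)
  r_1 = 147 (mod 529)
Final: r = 147 with f(r) ≡ 0 mod 23^2.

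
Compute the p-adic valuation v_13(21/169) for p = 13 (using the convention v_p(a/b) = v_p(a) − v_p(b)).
v_13(21/169) = -2

Factor powers of 13 from the numerator and denominator of the reduced fraction: 21 = 13^0 · 21 and 169 = 13^2 · 1. Apply v_p(a/b) = v_p(a) − v_p(b): v_13(21/169) = 0 − 2 = -2.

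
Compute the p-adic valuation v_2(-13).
v_2(-13) = 0

v_2(n) is the largest exponent k such that 2^k divides n. Factor out: -13 = -2^0 · 13. (Sign doesn't affect v_p.) So v_2(-13) = 0.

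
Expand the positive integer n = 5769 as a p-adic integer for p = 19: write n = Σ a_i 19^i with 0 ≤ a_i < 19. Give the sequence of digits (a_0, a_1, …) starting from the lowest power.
(a_0, a_1, …) = (12, 18, 15)

Repeated division by 19 gives the digits low-to-high: 5769 = 12 + 18·19^1 + 15·19^2. Digit sequence: (12, 18, 15).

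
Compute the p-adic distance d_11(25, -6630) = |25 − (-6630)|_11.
d_11(25, -6630) = 1/1331

Step 1 — x − y = 25 − (-6630) = 6655. Step 2 — v_11(6655) = 3 (factor: 6655 = (11^3 · 5); the sign does not affect v_p). Step 3 — |x − y|_11 = 11^{-3} = 1/1331.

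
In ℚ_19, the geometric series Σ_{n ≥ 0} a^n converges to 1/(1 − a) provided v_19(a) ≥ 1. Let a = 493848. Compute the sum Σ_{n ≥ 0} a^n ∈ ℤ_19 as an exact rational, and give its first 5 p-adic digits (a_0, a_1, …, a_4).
Σ a^n = 1/(1 − a) = -1/493847;  first 5 digits = (1, 0, 0, 15, 3)

v_19(a) = 3 ≥ 1, so the series converges in ℤ_19 to 1/(1 − a) = 1/(1 − 493848) = -1/493847. Expand this rational in ℤ_19: compute digits iteratively via d_i = x_i mod 19, x_{i+1} = (x_i − d_i)/19. The first 5 digits are (1, 0, 0, 15, 3).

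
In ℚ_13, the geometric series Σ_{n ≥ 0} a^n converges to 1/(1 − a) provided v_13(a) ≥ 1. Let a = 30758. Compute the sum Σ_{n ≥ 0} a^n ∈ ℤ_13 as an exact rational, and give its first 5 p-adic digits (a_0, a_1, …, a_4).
Σ a^n = 1/(1 − a) = -1/30757;  first 5 digits = (1, 0, 0, 1, 1)

v_13(a) = 3 ≥ 1, so the series converges in ℤ_13 to 1/(1 − a) = 1/(1 − 30758) = -1/30757. Expand this rational in ℤ_13: compute digits iteratively via d_i = x_i mod 13, x_{i+1} = (x_i − d_i)/13. The first 5 digits are (1, 0, 0, 1, 1).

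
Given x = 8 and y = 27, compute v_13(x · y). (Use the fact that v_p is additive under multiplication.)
v_13(216) = 0

v_p(x) = 0 (factor: 8 = 13^0 · 8); v_p(y) = 0 (factor: 27 = 13^0 · 27). Additivity: v_p(xy) = v_p(x) + v_p(y) = 0 + 0 = 0. (Direct check: xy = 216 = 13^0 · (216).)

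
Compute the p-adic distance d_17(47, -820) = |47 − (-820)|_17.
d_17(47, -820) = 1/289

Step 1 — x − y = 47 − (-820) = 867. Step 2 — v_17(867) = 2 (factor: 867 = (17^2 · 3); the sign does not affect v_p). Step 3 — |x − y|_17 = 17^{-2} = 1/289.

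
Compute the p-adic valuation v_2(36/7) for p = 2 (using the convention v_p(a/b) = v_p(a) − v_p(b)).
v_2(36/7) = 2

Factor powers of 2 from the numerator and denominator of the reduced fraction: 36 = 2^2 · 9 and 7 = 2^0 · 7. Apply v_p(a/b) = v_p(a) − v_p(b): v_2(36/7) = 2 − 0 = 2.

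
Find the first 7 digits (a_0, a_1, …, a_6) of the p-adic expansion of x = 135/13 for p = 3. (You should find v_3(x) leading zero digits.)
(a_0, …, a_6) = (0, 0, 0, 2, 2, 1, 1)

v_3(135/13) = 3, so a_0 = ... = a_2 = 0. Factor out: x = 3^3 · u with u = 5/13 a unit in ℤ_3. Expand u iteratively via a_{v+i} = u_i mod 3, u_{i+1} = (u_i − a_{v+i})/3:
  u_0 = 5/13;  a_3 = 2;  u_1 = (u_0 − 2)/3 = -7/13
  u_1 = -7/13;  a_4 = 2;  u_2 = (u_1 − 2)/3 = -11/13
  u_2 = -11/13;  a_5 = 1;  u_3 = (u_2 − 1)/3 = -8/13
  u_3 = -8/13;  a_6 = 1;  u_4 = (u_3 − 1)/3 = -7/13
Digits: (0, 0, 0, 2, 2, 1, 1).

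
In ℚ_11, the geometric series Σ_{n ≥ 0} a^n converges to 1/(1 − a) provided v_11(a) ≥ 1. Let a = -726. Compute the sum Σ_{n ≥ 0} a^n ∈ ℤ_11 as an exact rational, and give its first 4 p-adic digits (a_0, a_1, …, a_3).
Σ a^n = 1/(1 − a) = 1/727;  first 4 digits = (1, 0, 5, 10)

v_11(a) = 2 ≥ 1, so the series converges in ℤ_11 to 1/(1 − a) = 1/(1 − (-726)) = 1/727. Expand this rational in ℤ_11: compute digits iteratively via d_i = x_i mod 11, x_{i+1} = (x_i − d_i)/11. The first 4 digits are (1, 0, 5, 10).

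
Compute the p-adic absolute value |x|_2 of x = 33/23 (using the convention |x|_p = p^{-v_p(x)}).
|33/23|_2 = 1

Step 1 — compute v_2(x) by factoring powers of 2 out of the numerator and denominator: v_2(33/23) = 0. Step 2 — apply |x|_p = p^{-v_p(x)} = 2^{0} = 1.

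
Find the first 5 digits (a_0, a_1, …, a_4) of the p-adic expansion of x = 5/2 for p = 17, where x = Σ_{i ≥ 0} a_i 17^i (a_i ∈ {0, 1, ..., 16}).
(a_0, …, a_4) = (11, 8, 8, 8, 8)

v_17(5/2) = 0 (numerator and denominator both coprime to 17), so x ∈ ℤ_17^×. Compute digits iteratively via a_i = x_i mod 17, x_{i+1} = (x_i − a_i)/17, with x_0 = x:
  x_0 = 5/2;  a_0 = 11;  x_1 = (x_0 − 11)/17 = -1/2
  x_1 = -1/2;  a_1 = 8;  x_2 = (x_1 − 8)/17 = -1/2
  x_2 = -1/2;  a_2 = 8;  x_3 = (x_2 − 8)/17 = -1/2
  x_3 = -1/2;  a_3 = 8;  x_4 = (x_3 − 8)/17 = -1/2
  x_4 = -1/2;  a_4 = 8;  x_5 = (x_4 − 8)/17 = -1/2
Digits: (11, 8, 8, 8, 8).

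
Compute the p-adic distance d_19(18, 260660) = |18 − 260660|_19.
d_19(18, 260660) = 1/130321

Step 1 — x − y = 18 − 260660 = -260642. Step 2 — v_19(-260642) = 4 (factor: -260642 = −(19^4 · 2); the sign does not affect v_p). Step 3 — |x − y|_19 = 19^{-4} = 1/130321.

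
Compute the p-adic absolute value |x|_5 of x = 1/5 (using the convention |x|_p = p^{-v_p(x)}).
|1/5|_5 = 5

Step 1 — compute v_5(x) by factoring powers of 5 out of the numerator and denominator: v_5(1/5) = -1. Step 2 — apply |x|_p = p^{-v_p(x)} = 5^{1} = 5.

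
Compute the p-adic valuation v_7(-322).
v_7(-322) = 1

v_7(n) is the largest exponent k such that 7^k divides n. Factor out: -322 = -7^1 · 46. (Sign doesn't affect v_p.) So v_7(-322) = 1.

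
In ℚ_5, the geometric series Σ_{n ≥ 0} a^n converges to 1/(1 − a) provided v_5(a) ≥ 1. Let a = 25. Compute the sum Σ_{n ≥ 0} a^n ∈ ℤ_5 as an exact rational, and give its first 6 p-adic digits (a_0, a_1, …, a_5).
Σ a^n = 1/(1 − a) = -1/24;  first 6 digits = (1, 0, 1, 0, 1, 0)

v_5(a) = 2 ≥ 1, so the series converges in ℤ_5 to 1/(1 − a) = 1/(1 − 25) = -1/24. Expand this rational in ℤ_5: compute digits iteratively via d_i = x_i mod 5, x_{i+1} = (x_i − d_i)/5. The first 6 digits are (1, 0, 1, 0, 1, 0).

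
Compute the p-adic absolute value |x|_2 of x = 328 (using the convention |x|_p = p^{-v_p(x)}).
|328|_2 = 1/8

Step 1 — compute v_2(x) by factoring powers of 2 out of the numerator and denominator: v_2(328) = 3. Step 2 — apply |x|_p = p^{-v_p(x)} = 2^{-3} = 1/8.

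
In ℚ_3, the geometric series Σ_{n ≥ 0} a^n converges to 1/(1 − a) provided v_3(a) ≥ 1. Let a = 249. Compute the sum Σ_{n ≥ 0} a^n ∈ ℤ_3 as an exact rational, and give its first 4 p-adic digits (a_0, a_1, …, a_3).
Σ a^n = 1/(1 − a) = -1/248;  first 4 digits = (1, 2, 1, 0)

v_3(a) = 1 ≥ 1, so the series converges in ℤ_3 to 1/(1 − a) = 1/(1 − 249) = -1/248. Expand this rational in ℤ_3: compute digits iteratively via d_i = x_i mod 3, x_{i+1} = (x_i − d_i)/3. The first 4 digits are (1, 2, 1, 0).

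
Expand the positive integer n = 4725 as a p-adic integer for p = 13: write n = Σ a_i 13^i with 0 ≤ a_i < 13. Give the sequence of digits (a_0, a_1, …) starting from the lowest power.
(a_0, a_1, …) = (6, 12, 1, 2)

Repeated division by 13 gives the digits low-to-high: 4725 = 6 + 12·13^1 + 1·13^2 + 2·13^3. Digit sequence: (6, 12, 1, 2).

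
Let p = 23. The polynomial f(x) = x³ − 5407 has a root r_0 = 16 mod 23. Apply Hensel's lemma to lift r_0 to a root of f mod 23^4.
r_3 = 247381 (mod 279841)

Hensel: r_{i+1} = r_i − f(r_i)/f′(r_i) mod 23^{i+2}, where f′(x) = 3x². Iterate:
  r_0 = 16 (mod 23)
  r_1 = 338 (mod 529)
  r_2 = 4041 (mod 12167)
  r_3 = 247381 (mod 279841)
Final: r = 247381 with f(r) ≡ 0 mod 23^4.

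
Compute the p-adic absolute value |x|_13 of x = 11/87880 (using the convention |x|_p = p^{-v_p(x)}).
|11/87880|_13 = 2197

Step 1 — compute v_13(x) by factoring powers of 13 out of the numerator and denominator: v_13(11/87880) = -3. Step 2 — apply |x|_p = p^{-v_p(x)} = 13^{3} = 2197.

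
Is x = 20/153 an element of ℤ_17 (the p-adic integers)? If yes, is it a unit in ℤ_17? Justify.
x ∉ ℤ_17 (v_17(x) = -1 < 0)

ℤ_17 = {x ∈ ℚ_17 : v_17(x) ≥ 0} and ℤ_17^× = {x ∈ ℤ_17 : v_17(x) = 0}. Here v_17(20/153) = v_17(num) − v_17(den) = -1; compare against these criteria.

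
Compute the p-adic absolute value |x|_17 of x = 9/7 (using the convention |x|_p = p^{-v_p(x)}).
|9/7|_17 = 1

Step 1 — compute v_17(x) by factoring powers of 17 out of the numerator and denominator: v_17(9/7) = 0. Step 2 — apply |x|_p = p^{-v_p(x)} = 17^{0} = 1.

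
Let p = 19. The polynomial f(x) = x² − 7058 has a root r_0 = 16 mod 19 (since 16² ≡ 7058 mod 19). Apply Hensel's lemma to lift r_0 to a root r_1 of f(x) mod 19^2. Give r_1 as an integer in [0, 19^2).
r_1 = 206 (mod 361)

Hensel's recurrence: r_{i+1} = r_i − f(r_i)·(f′(r_i))^{-1} mod 19^{i+2}, with f′(x) = 2x. Iterate:
  r_0 = 16 (mod 19)
  r_1 = 206 (mod 361)
Final: r_1 = 206, and one checks f(r_1) ≡ 0 mod 19^2.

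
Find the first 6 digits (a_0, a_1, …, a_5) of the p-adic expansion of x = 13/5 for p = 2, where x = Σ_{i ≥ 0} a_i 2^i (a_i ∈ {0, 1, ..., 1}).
(a_0, …, a_5) = (1, 0, 0, 1, 0, 1)

v_2(13/5) = 0 (numerator and denominator both coprime to 2), so x ∈ ℤ_2^×. Compute digits iteratively via a_i = x_i mod 2, x_{i+1} = (x_i − a_i)/2, with x_0 = x:
  x_0 = 13/5;  a_0 = 1;  x_1 = (x_0 − 1)/2 = 4/5
  x_1 = 4/5;  a_1 = 0;  x_2 = (x_1 − 0)/2 = 2/5
  x_2 = 2/5;  a_2 = 0;  x_3 = (x_2 − 0)/2 = 1/5
  x_3 = 1/5;  a_3 = 1;  x_4 = (x_3 − 1)/2 = -2/5
  x_4 = -2/5;  a_4 = 0;  x_5 = (x_4 − 0)/2 = -1/5
  x_5 = -1/5;  a_5 = 1;  x_6 = (x_5 − 1)/2 = -3/5
Digits: (1, 0, 0, 1, 0, 1).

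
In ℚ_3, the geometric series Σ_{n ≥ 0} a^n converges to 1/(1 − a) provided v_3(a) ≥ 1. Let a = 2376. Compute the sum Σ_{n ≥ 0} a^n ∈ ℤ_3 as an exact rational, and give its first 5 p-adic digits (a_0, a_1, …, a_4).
Σ a^n = 1/(1 − a) = -1/2375;  first 5 digits = (1, 0, 0, 1, 2)

v_3(a) = 3 ≥ 1, so the series converges in ℤ_3 to 1/(1 − a) = 1/(1 − 2376) = -1/2375. Expand this rational in ℤ_3: compute digits iteratively via d_i = x_i mod 3, x_{i+1} = (x_i − d_i)/3. The first 5 digits are (1, 0, 0, 1, 2).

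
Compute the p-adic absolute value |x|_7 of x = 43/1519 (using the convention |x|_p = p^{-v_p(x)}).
|43/1519|_7 = 49

Step 1 — compute v_7(x) by factoring powers of 7 out of the numerator and denominator: v_7(43/1519) = -2. Step 2 — apply |x|_p = p^{-v_p(x)} = 7^{2} = 49.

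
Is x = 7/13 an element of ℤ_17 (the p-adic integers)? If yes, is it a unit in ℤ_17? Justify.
x ∈ ℤ_17^× (unit); v_17(x) = 0

ℤ_17 = {x ∈ ℚ_17 : v_17(x) ≥ 0} and ℤ_17^× = {x ∈ ℤ_17 : v_17(x) = 0}. Here v_17(7/13) = v_17(num) − v_17(den) = 0; compare against these criteria.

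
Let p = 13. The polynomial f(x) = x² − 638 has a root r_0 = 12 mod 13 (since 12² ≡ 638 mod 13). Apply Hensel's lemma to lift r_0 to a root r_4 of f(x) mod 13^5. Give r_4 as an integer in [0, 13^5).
r_4 = 366495 (mod 371293)

Hensel's recurrence: r_{i+1} = r_i − f(r_i)·(f′(r_i))^{-1} mod 13^{i+2}, with f′(x) = 2x. Iterate:
  r_0 = 12 (mod 13)
  r_1 = 103 (mod 169)
  r_2 = 1793 (mod 2197)
  r_3 = 23763 (mod 28561)
  r_4 = 366495 (mod 371293)
Final: r_4 = 366495, and one checks f(r_4) ≡ 0 mod 13^5.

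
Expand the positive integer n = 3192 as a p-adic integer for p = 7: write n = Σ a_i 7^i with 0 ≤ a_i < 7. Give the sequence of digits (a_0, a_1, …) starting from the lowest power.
(a_0, a_1, …) = (0, 1, 2, 2, 1)

Repeated division by 7 gives the digits low-to-high: 3192 = 1·7^1 + 2·7^2 + 2·7^3 + 1·7^4. Digit sequence: (0, 1, 2, 2, 1).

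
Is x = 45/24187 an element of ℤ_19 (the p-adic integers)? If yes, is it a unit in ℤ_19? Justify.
x ∉ ℤ_19 (v_19(x) = -2 < 0)

ℤ_19 = {x ∈ ℚ_19 : v_19(x) ≥ 0} and ℤ_19^× = {x ∈ ℤ_19 : v_19(x) = 0}. Here v_19(45/24187) = v_19(num) − v_19(den) = -2; compare against these criteria.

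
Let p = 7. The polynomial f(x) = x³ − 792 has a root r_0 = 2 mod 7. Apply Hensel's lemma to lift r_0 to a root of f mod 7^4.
r_3 = 1668 (mod 2401)

Hensel: r_{i+1} = r_i − f(r_i)/f′(r_i) mod 7^{i+2}, where f′(x) = 3x². Iterate:
  r_0 = 2 (mod 7)
  r_1 = 2 (mod 49)
  r_2 = 296 (mod 343)
  r_3 = 1668 (mod 2401)
Final: r = 1668 with f(r) ≡ 0 mod 7^4.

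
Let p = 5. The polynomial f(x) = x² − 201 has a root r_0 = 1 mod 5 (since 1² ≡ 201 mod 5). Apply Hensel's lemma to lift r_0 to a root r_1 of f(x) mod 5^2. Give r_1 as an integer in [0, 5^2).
r_1 = 1 (mod 25)

Hensel's recurrence: r_{i+1} = r_i − f(r_i)·(f′(r_i))^{-1} mod 5^{i+2}, with f′(x) = 2x. Iterate:
  r_0 = 1 (mod 5)
  r_1 = 1 (mod 25)
Final: r_1 = 1, and one checks f(r_1) ≡ 0 mod 5^2.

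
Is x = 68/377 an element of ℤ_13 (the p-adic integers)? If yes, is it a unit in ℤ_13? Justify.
x ∉ ℤ_13 (v_13(x) = -1 < 0)

ℤ_13 = {x ∈ ℚ_13 : v_13(x) ≥ 0} and ℤ_13^× = {x ∈ ℤ_13 : v_13(x) = 0}. Here v_13(68/377) = v_13(num) − v_13(den) = -1; compare against these criteria.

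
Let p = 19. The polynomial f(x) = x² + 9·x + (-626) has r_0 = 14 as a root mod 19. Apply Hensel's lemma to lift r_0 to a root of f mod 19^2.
r_1 = 71 (mod 361)

Hensel: r_{i+1} = r_i − f(r_i)·(f′(r_i))^{-1} mod 19^{i+2}, f′(x) = 2x + 9. Iterate:
  r_0 = 14 (mod 19)
  r_1 = 71 (mod 361)
Final: r = 71 satisfies f(r) ≡ 0 mod 19^2.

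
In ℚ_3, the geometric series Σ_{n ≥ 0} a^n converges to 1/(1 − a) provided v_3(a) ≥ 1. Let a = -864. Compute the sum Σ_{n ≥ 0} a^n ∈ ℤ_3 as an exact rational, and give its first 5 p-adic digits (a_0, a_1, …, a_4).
Σ a^n = 1/(1 − a) = 1/865;  first 5 digits = (1, 0, 0, 1, 1)

v_3(a) = 3 ≥ 1, so the series converges in ℤ_3 to 1/(1 − a) = 1/(1 − (-864)) = 1/865. Expand this rational in ℤ_3: compute digits iteratively via d_i = x_i mod 3, x_{i+1} = (x_i − d_i)/3. The first 5 digits are (1, 0, 0, 1, 1).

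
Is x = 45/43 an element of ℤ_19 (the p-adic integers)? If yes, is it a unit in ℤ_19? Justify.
x ∈ ℤ_19^× (unit); v_19(x) = 0

ℤ_19 = {x ∈ ℚ_19 : v_19(x) ≥ 0} and ℤ_19^× = {x ∈ ℤ_19 : v_19(x) = 0}. Here v_19(45/43) = v_19(num) − v_19(den) = 0; compare against these criteria.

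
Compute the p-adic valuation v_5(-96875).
v_5(-96875) = 5

v_5(n) is the largest exponent k such that 5^k divides n. Factor out: -96875 = -5^5 · 31. (Sign doesn't affect v_p.) So v_5(-96875) = 5.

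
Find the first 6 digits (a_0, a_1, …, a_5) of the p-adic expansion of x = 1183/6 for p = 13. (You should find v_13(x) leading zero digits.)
(a_0, …, a_5) = (0, 0, 12, 10, 10, 10)

v_13(1183/6) = 2, so a_0 = ... = a_1 = 0. Factor out: x = 13^2 · u with u = 7/6 a unit in ℤ_13. Expand u iteratively via a_{v+i} = u_i mod 13, u_{i+1} = (u_i − a_{v+i})/13:
  u_0 = 7/6;  a_2 = 12;  u_1 = (u_0 − 12)/13 = -5/6
  u_1 = -5/6;  a_3 = 10;  u_2 = (u_1 − 10)/13 = -5/6
  u_2 = -5/6;  a_4 = 10;  u_3 = (u_2 − 10)/13 = -5/6
  u_3 = -5/6;  a_5 = 10;  u_4 = (u_3 − 10)/13 = -5/6
Digits: (0, 0, 12, 10, 10, 10).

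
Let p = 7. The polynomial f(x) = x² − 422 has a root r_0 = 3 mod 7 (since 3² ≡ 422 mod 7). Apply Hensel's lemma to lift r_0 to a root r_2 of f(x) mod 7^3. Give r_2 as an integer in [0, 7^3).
r_2 = 227 (mod 343)

Hensel's recurrence: r_{i+1} = r_i − f(r_i)·(f′(r_i))^{-1} mod 7^{i+2}, with f′(x) = 2x. Iterate:
  r_0 = 3 (mod 7)
  r_1 = 31 (mod 49)
  r_2 = 227 (mod 343)
Final: r_2 = 227, and one checks f(r_2) ≡ 0 mod 7^3.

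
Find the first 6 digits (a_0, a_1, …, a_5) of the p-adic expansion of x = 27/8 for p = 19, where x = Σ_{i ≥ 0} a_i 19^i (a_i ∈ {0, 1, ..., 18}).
(a_0, …, a_5) = (1, 12, 16, 11, 16, 11)

v_19(27/8) = 0 (numerator and denominator both coprime to 19), so x ∈ ℤ_19^×. Compute digits iteratively via a_i = x_i mod 19, x_{i+1} = (x_i − a_i)/19, with x_0 = x:
  x_0 = 27/8;  a_0 = 1;  x_1 = (x_0 − 1)/19 = 1/8
  x_1 = 1/8;  a_1 = 12;  x_2 = (x_1 − 12)/19 = -5/8
  x_2 = -5/8;  a_2 = 16;  x_3 = (x_2 − 16)/19 = -7/8
  x_3 = -7/8;  a_3 = 11;  x_4 = (x_3 − 11)/19 = -5/8
  x_4 = -5/8;  a_4 = 16;  x_5 = (x_4 − 16)/19 = -7/8
  x_5 = -7/8;  a_5 = 11;  x_6 = (x_5 − 11)/19 = -5/8
Digits: (1, 12, 16, 11, 16, 11).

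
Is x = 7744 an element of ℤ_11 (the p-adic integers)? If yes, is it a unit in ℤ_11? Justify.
x ∈ ℤ_11 but not a unit; v_11(x) = 2 > 0

ℤ_11 = {x ∈ ℚ_11 : v_11(x) ≥ 0} and ℤ_11^× = {x ∈ ℤ_11 : v_11(x) = 0}. Here v_11(7744) = v_11(num) − v_11(den) = 2; compare against these criteria.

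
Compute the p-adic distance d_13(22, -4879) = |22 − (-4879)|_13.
d_13(22, -4879) = 1/169

Step 1 — x − y = 22 − (-4879) = 4901. Step 2 — v_13(4901) = 2 (factor: 4901 = (13^2 · 29); the sign does not affect v_p). Step 3 — |x − y|_13 = 13^{-2} = 1/169.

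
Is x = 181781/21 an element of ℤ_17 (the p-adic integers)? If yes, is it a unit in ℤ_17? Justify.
x ∈ ℤ_17 but not a unit; v_17(x) = 3 > 0

ℤ_17 = {x ∈ ℚ_17 : v_17(x) ≥ 0} and ℤ_17^× = {x ∈ ℤ_17 : v_17(x) = 0}. Here v_17(181781/21) = v_17(num) − v_17(den) = 3; compare against these criteria.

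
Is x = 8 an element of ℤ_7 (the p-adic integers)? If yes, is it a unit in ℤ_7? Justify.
x ∈ ℤ_7^× (unit); v_7(x) = 0

ℤ_7 = {x ∈ ℚ_7 : v_7(x) ≥ 0} and ℤ_7^× = {x ∈ ℤ_7 : v_7(x) = 0}. Here v_7(8) = v_7(num) − v_7(den) = 0; compare against these criteria.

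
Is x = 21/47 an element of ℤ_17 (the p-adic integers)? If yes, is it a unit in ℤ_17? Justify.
x ∈ ℤ_17^× (unit); v_17(x) = 0

ℤ_17 = {x ∈ ℚ_17 : v_17(x) ≥ 0} and ℤ_17^× = {x ∈ ℤ_17 : v_17(x) = 0}. Here v_17(21/47) = v_17(num) − v_17(den) = 0; compare against these criteria.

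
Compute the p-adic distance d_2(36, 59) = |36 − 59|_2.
d_2(36, 59) = 1

Step 1 — x − y = 36 − 59 = -23. Step 2 — v_2(-23) = 0 (factor: -23 = −(2^0 · 23); the sign does not affect v_p). Step 3 — |x − y|_2 = 2^{0} = 1.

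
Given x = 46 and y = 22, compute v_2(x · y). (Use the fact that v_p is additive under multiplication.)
v_2(1012) = 2

v_p(x) = 1 (factor: 46 = 2^1 · 23); v_p(y) = 1 (factor: 22 = 2^1 · 11). Additivity: v_p(xy) = v_p(x) + v_p(y) = 1 + 1 = 2. (Direct check: xy = 1012 = 2^2 · (253).)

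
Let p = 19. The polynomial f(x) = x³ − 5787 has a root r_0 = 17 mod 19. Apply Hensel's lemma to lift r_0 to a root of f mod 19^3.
r_2 = 2316 (mod 6859)

Hensel: r_{i+1} = r_i − f(r_i)/f′(r_i) mod 19^{i+2}, where f′(x) = 3x². Iterate:
  r_0 = 17 (mod 19)
  r_1 = 150 (mod 361)
  r_2 = 2316 (mod 6859)
Final: r = 2316 with f(r) ≡ 0 mod 19^3.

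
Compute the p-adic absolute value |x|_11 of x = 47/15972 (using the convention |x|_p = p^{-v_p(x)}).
|47/15972|_11 = 1331

Step 1 — compute v_11(x) by factoring powers of 11 out of the numerator and denominator: v_11(47/15972) = -3. Step 2 — apply |x|_p = p^{-v_p(x)} = 11^{3} = 1331.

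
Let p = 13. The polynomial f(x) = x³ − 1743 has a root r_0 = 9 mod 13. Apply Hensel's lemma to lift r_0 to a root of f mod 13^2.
r_1 = 9 (mod 169)

Hensel: r_{i+1} = r_i − f(r_i)/f′(r_i) mod 13^{i+2}, where f′(x) = 3x². Iterate:
  r_0 = 9 (mod 13)
  r_1 = 9 (mod 169)
Final: r = 9 with f(r) ≡ 0 mod 13^2.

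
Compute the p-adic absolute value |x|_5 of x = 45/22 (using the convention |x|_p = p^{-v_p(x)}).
|45/22|_5 = 1/5

Step 1 — compute v_5(x) by factoring powers of 5 out of the numerator and denominator: v_5(45/22) = 1. Step 2 — apply |x|_p = p^{-v_p(x)} = 5^{-1} = 1/5.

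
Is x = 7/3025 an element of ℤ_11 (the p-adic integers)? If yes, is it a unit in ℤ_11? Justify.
x ∉ ℤ_11 (v_11(x) = -2 < 0)

ℤ_11 = {x ∈ ℚ_11 : v_11(x) ≥ 0} and ℤ_11^× = {x ∈ ℤ_11 : v_11(x) = 0}. Here v_11(7/3025) = v_11(num) − v_11(den) = -2; compare against these criteria.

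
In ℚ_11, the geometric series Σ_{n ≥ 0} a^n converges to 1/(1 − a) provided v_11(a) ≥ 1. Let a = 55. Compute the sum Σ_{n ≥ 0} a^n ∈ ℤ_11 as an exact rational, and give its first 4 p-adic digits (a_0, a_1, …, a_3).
Σ a^n = 1/(1 − a) = -1/54;  first 4 digits = (1, 5, 3, 6)

v_11(a) = 1 ≥ 1, so the series converges in ℤ_11 to 1/(1 − a) = 1/(1 − 55) = -1/54. Expand this rational in ℤ_11: compute digits iteratively via d_i = x_i mod 11, x_{i+1} = (x_i − d_i)/11. The first 4 digits are (1, 5, 3, 6).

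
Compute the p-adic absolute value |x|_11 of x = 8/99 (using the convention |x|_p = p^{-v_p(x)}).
|8/99|_11 = 11

Step 1 — compute v_11(x) by factoring powers of 11 out of the numerator and denominator: v_11(8/99) = -1. Step 2 — apply |x|_p = p^{-v_p(x)} = 11^{1} = 11.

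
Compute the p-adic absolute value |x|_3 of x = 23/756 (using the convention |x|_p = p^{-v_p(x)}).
|23/756|_3 = 27

Step 1 — compute v_3(x) by factoring powers of 3 out of the numerator and denominator: v_3(23/756) = -3. Step 2 — apply |x|_p = p^{-v_p(x)} = 3^{3} = 27.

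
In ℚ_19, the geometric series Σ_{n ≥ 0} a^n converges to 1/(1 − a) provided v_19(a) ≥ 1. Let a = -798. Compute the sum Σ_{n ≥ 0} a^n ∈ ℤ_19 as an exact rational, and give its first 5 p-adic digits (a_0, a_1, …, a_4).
Σ a^n = 1/(1 − a) = 1/799;  first 5 digits = (1, 15, 13, 9, 9)

v_19(a) = 1 ≥ 1, so the series converges in ℤ_19 to 1/(1 − a) = 1/(1 − (-798)) = 1/799. Expand this rational in ℤ_19: compute digits iteratively via d_i = x_i mod 19, x_{i+1} = (x_i − d_i)/19. The first 5 digits are (1, 15, 13, 9, 9).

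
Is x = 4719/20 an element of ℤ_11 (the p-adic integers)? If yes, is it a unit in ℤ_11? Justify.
x ∈ ℤ_11 but not a unit; v_11(x) = 2 > 0

ℤ_11 = {x ∈ ℚ_11 : v_11(x) ≥ 0} and ℤ_11^× = {x ∈ ℤ_11 : v_11(x) = 0}. Here v_11(4719/20) = v_11(num) − v_11(den) = 2; compare against these criteria.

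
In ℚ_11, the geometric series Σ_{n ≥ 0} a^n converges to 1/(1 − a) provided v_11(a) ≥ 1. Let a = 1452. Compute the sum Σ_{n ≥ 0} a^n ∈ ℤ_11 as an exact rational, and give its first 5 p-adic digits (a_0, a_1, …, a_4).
Σ a^n = 1/(1 − a) = -1/1451;  first 5 digits = (1, 0, 1, 1, 1)

v_11(a) = 2 ≥ 1, so the series converges in ℤ_11 to 1/(1 − a) = 1/(1 − 1452) = -1/1451. Expand this rational in ℤ_11: compute digits iteratively via d_i = x_i mod 11, x_{i+1} = (x_i − d_i)/11. The first 5 digits are (1, 0, 1, 1, 1).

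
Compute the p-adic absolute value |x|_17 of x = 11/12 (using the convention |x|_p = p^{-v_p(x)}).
|11/12|_17 = 1

Step 1 — compute v_17(x) by factoring powers of 17 out of the numerator and denominator: v_17(11/12) = 0. Step 2 — apply |x|_p = p^{-v_p(x)} = 17^{0} = 1.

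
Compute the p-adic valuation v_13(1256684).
v_13(1256684) = 4

v_13(n) is the largest exponent k such that 13^k divides n. Factor out: 1256684 = 13^4 · 44. (Sign doesn't affect v_p.) So v_13(1256684) = 4.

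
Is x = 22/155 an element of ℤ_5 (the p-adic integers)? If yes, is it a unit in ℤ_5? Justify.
x ∉ ℤ_5 (v_5(x) = -1 < 0)

ℤ_5 = {x ∈ ℚ_5 : v_5(x) ≥ 0} and ℤ_5^× = {x ∈ ℤ_5 : v_5(x) = 0}. Here v_5(22/155) = v_5(num) − v_5(den) = -1; compare against these criteria.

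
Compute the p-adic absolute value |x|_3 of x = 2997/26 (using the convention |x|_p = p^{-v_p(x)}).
|2997/26|_3 = 1/81

Step 1 — compute v_3(x) by factoring powers of 3 out of the numerator and denominator: v_3(2997/26) = 4. Step 2 — apply |x|_p = p^{-v_p(x)} = 3^{-4} = 1/81.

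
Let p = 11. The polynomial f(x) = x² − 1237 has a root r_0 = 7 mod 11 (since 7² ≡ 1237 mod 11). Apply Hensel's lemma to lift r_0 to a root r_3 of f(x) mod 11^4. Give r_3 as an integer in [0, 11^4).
r_3 = 7905 (mod 14641)

Hensel's recurrence: r_{i+1} = r_i − f(r_i)·(f′(r_i))^{-1} mod 11^{i+2}, with f′(x) = 2x. Iterate:
  r_0 = 7 (mod 11)
  r_1 = 40 (mod 121)
  r_2 = 1250 (mod 1331)
  r_3 = 7905 (mod 14641)
Final: r_3 = 7905, and one checks f(r_3) ≡ 0 mod 11^4.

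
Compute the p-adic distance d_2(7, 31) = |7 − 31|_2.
d_2(7, 31) = 1/8

Step 1 — x − y = 7 − 31 = -24. Step 2 — v_2(-24) = 3 (factor: -24 = −(2^3 · 3); the sign does not affect v_p). Step 3 — |x − y|_2 = 2^{-3} = 1/8.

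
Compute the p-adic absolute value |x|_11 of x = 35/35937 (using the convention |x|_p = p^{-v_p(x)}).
|35/35937|_11 = 1331

Step 1 — compute v_11(x) by factoring powers of 11 out of the numerator and denominator: v_11(35/35937) = -3. Step 2 — apply |x|_p = p^{-v_p(x)} = 11^{3} = 1331.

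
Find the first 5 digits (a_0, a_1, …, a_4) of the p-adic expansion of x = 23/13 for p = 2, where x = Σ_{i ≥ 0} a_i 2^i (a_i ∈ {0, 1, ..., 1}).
(a_0, …, a_4) = (1, 1, 0, 0, 1)

v_2(23/13) = 0 (numerator and denominator both coprime to 2), so x ∈ ℤ_2^×. Compute digits iteratively via a_i = x_i mod 2, x_{i+1} = (x_i − a_i)/2, with x_0 = x:
  x_0 = 23/13;  a_0 = 1;  x_1 = (x_0 − 1)/2 = 5/13
  x_1 = 5/13;  a_1 = 1;  x_2 = (x_1 − 1)/2 = -4/13
  x_2 = -4/13;  a_2 = 0;  x_3 = (x_2 − 0)/2 = -2/13
  x_3 = -2/13;  a_3 = 0;  x_4 = (x_3 − 0)/2 = -1/13
  x_4 = -1/13;  a_4 = 1;  x_5 = (x_4 − 1)/2 = -7/13
Digits: (1, 1, 0, 0, 1).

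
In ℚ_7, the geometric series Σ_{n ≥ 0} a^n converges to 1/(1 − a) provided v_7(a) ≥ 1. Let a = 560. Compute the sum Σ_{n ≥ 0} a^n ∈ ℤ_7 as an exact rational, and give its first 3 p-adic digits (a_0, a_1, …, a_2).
Σ a^n = 1/(1 − a) = -1/559;  first 3 digits = (1, 3, 6)

v_7(a) = 1 ≥ 1, so the series converges in ℤ_7 to 1/(1 − a) = 1/(1 − 560) = -1/559. Expand this rational in ℤ_7: compute digits iteratively via d_i = x_i mod 7, x_{i+1} = (x_i − d_i)/7. The first 3 digits are (1, 3, 6).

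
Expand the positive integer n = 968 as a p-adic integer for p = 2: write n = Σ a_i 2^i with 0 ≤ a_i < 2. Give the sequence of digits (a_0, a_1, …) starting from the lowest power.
(a_0, a_1, …) = (0, 0, 0, 1, 0, 0, 1, 1, 1, 1)

Repeated division by 2 gives the digits low-to-high: 968 = 1·2^3 + 1·2^6 + 1·2^7 + 1·2^8 + 1·2^9. Digit sequence: (0, 0, 0, 1, 0, 0, 1, 1, 1, 1).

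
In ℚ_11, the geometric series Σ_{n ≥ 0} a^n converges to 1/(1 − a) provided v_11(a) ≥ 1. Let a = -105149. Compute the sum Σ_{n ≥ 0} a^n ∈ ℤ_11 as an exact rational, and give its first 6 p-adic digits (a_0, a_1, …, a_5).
Σ a^n = 1/(1 − a) = 1/105150;  first 6 digits = (1, 0, 0, 9, 3, 10)

v_11(a) = 3 ≥ 1, so the series converges in ℤ_11 to 1/(1 − a) = 1/(1 − (-105149)) = 1/105150. Expand this rational in ℤ_11: compute digits iteratively via d_i = x_i mod 11, x_{i+1} = (x_i − d_i)/11. The first 6 digits are (1, 0, 0, 9, 3, 10).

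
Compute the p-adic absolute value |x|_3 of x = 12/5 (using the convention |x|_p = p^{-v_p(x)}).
|12/5|_3 = 1/3

Step 1 — compute v_3(x) by factoring powers of 3 out of the numerator and denominator: v_3(12/5) = 1. Step 2 — apply |x|_p = p^{-v_p(x)} = 3^{-1} = 1/3.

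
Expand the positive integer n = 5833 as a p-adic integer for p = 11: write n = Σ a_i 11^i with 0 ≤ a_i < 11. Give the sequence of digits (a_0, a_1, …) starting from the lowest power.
(a_0, a_1, …) = (3, 2, 4, 4)

Repeated division by 11 gives the digits low-to-high: 5833 = 3 + 2·11^1 + 4·11^2 + 4·11^3. Digit sequence: (3, 2, 4, 4).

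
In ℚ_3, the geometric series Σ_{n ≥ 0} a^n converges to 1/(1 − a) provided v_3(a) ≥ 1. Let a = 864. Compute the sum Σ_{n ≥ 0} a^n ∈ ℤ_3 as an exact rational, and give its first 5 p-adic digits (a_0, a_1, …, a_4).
Σ a^n = 1/(1 − a) = -1/863;  first 5 digits = (1, 0, 0, 2, 1)

v_3(a) = 3 ≥ 1, so the series converges in ℤ_3 to 1/(1 − a) = 1/(1 − 864) = -1/863. Expand this rational in ℤ_3: compute digits iteratively via d_i = x_i mod 3, x_{i+1} = (x_i − d_i)/3. The first 5 digits are (1, 0, 0, 2, 1).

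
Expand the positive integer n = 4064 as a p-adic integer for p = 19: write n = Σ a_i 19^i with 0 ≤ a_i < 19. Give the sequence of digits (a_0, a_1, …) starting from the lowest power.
(a_0, a_1, …) = (17, 4, 11)

Repeated division by 19 gives the digits low-to-high: 4064 = 17 + 4·19^1 + 11·19^2. Digit sequence: (17, 4, 11).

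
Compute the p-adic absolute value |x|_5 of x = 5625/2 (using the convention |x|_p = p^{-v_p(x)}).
|5625/2|_5 = 1/625

Step 1 — compute v_5(x) by factoring powers of 5 out of the numerator and denominator: v_5(5625/2) = 4. Step 2 — apply |x|_p = p^{-v_p(x)} = 5^{-4} = 1/625.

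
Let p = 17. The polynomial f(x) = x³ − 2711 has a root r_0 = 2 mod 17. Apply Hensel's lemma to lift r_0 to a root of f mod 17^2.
r_1 = 155 (mod 289)

Hensel: r_{i+1} = r_i − f(r_i)/f′(r_i) mod 17^{i+2}, where f′(x) = 3x². Iterate:
  r_0 = 2 (mod 17)
  r_1 = 155 (mod 289)
Final: r = 155 with f(r) ≡ 0 mod 17^2.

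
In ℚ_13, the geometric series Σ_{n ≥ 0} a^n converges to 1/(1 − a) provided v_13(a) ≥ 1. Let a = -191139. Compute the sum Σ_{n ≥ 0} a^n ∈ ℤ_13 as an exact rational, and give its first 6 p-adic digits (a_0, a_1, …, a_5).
Σ a^n = 1/(1 − a) = 1/191140;  first 6 digits = (1, 0, 0, 4, 6, 12)

v_13(a) = 3 ≥ 1, so the series converges in ℤ_13 to 1/(1 − a) = 1/(1 − (-191139)) = 1/191140. Expand this rational in ℤ_13: compute digits iteratively via d_i = x_i mod 13, x_{i+1} = (x_i − d_i)/13. The first 6 digits are (1, 0, 0, 4, 6, 12).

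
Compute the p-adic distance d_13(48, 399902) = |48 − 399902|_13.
d_13(48, 399902) = 1/28561

Step 1 — x − y = 48 − 399902 = -399854. Step 2 — v_13(-399854) = 4 (factor: -399854 = −(13^4 · 14); the sign does not affect v_p). Step 3 — |x − y|_13 = 13^{-4} = 1/28561.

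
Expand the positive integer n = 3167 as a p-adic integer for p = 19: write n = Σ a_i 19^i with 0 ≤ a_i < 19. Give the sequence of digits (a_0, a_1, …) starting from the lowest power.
(a_0, a_1, …) = (13, 14, 8)

Repeated division by 19 gives the digits low-to-high: 3167 = 13 + 14·19^1 + 8·19^2. Digit sequence: (13, 14, 8).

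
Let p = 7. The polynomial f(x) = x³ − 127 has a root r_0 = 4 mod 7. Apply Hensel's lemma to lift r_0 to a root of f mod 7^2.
r_1 = 39 (mod 49)

Hensel: r_{i+1} = r_i − f(r_i)/f′(r_i) mod 7^{i+2}, where f′(x) = 3x². Iterate:
  r_0 = 4 (mod 7)
  r_1 = 39 (mod 49)
Final: r = 39 with f(r) ≡ 0 mod 7^2.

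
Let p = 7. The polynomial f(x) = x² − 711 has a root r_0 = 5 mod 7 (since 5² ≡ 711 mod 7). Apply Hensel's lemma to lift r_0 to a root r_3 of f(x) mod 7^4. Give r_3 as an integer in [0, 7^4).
r_3 = 1034 (mod 2401)

Hensel's recurrence: r_{i+1} = r_i − f(r_i)·(f′(r_i))^{-1} mod 7^{i+2}, with f′(x) = 2x. Iterate:
  r_0 = 5 (mod 7)
  r_1 = 5 (mod 49)
  r_2 = 5 (mod 343)
  r_3 = 1034 (mod 2401)
Final: r_3 = 1034, and one checks f(r_3) ≡ 0 mod 7^4.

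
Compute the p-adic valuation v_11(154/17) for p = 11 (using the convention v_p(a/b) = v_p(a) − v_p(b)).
v_11(154/17) = 1

Factor powers of 11 from the numerator and denominator of the reduced fraction: 154 = 11^1 · 14 and 17 = 11^0 · 17. Apply v_p(a/b) = v_p(a) − v_p(b): v_11(154/17) = 1 − 0 = 1.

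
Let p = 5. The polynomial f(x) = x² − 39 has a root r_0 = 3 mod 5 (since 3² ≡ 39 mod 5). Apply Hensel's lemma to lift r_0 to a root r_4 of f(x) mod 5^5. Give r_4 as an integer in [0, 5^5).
r_4 = 358 (mod 3125)

Hensel's recurrence: r_{i+1} = r_i − f(r_i)·(f′(r_i))^{-1} mod 5^{i+2}, with f′(x) = 2x. Iterate:
  r_0 = 3 (mod 5)
  r_1 = 8 (mod 25)
  r_2 = 108 (mod 125)
  r_3 = 358 (mod 625)
  r_4 = 358 (mod 3125)
Final: r_4 = 358, and one checks f(r_4) ≡ 0 mod 5^5.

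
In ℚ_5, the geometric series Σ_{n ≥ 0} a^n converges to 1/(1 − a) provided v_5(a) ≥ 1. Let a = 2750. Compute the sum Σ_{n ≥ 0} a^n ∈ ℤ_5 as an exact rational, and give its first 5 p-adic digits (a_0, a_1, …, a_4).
Σ a^n = 1/(1 − a) = -1/2749;  first 5 digits = (1, 0, 0, 2, 4)

v_5(a) = 3 ≥ 1, so the series converges in ℤ_5 to 1/(1 − a) = 1/(1 − 2750) = -1/2749. Expand this rational in ℤ_5: compute digits iteratively via d_i = x_i mod 5, x_{i+1} = (x_i − d_i)/5. The first 5 digits are (1, 0, 0, 2, 4).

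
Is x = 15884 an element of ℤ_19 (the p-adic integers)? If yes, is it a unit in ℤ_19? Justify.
x ∈ ℤ_19 but not a unit; v_19(x) = 2 > 0

ℤ_19 = {x ∈ ℚ_19 : v_19(x) ≥ 0} and ℤ_19^× = {x ∈ ℤ_19 : v_19(x) = 0}. Here v_19(15884) = v_19(num) − v_19(den) = 2; compare against these criteria.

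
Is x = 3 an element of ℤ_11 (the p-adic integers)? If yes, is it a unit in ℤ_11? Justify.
x ∈ ℤ_11^× (unit); v_11(x) = 0

ℤ_11 = {x ∈ ℚ_11 : v_11(x) ≥ 0} and ℤ_11^× = {x ∈ ℤ_11 : v_11(x) = 0}. Here v_11(3) = v_11(num) − v_11(den) = 0; compare against these criteria.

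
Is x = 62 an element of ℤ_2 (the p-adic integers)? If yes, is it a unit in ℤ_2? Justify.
x ∈ ℤ_2 but not a unit; v_2(x) = 1 > 0

ℤ_2 = {x ∈ ℚ_2 : v_2(x) ≥ 0} and ℤ_2^× = {x ∈ ℤ_2 : v_2(x) = 0}. Here v_2(62) = v_2(num) − v_2(den) = 1; compare against these criteria.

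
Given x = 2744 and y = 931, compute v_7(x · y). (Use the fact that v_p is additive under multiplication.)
v_7(2554664) = 5

v_p(x) = 3 (factor: 2744 = 7^3 · 8); v_p(y) = 2 (factor: 931 = 7^2 · 19). Additivity: v_p(xy) = v_p(x) + v_p(y) = 3 + 2 = 5. (Direct check: xy = 2554664 = 7^5 · (152).)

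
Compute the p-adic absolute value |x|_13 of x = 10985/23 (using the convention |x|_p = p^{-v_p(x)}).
|10985/23|_13 = 1/2197

Step 1 — compute v_13(x) by factoring powers of 13 out of the numerator and denominator: v_13(10985/23) = 3. Step 2 — apply |x|_p = p^{-v_p(x)} = 13^{-3} = 1/2197.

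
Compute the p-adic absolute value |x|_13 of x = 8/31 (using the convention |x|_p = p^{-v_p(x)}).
|8/31|_13 = 1

Step 1 — compute v_13(x) by factoring powers of 13 out of the numerator and denominator: v_13(8/31) = 0. Step 2 — apply |x|_p = p^{-v_p(x)} = 13^{0} = 1.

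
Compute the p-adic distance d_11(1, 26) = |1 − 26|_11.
d_11(1, 26) = 1

Step 1 — x − y = 1 − 26 = -25. Step 2 — v_11(-25) = 0 (factor: -25 = −(11^0 · 25); the sign does not affect v_p). Step 3 — |x − y|_11 = 11^{0} = 1.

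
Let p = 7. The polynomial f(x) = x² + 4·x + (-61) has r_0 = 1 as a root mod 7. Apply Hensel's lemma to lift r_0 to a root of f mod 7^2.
r_1 = 43 (mod 49)

Hensel: r_{i+1} = r_i − f(r_i)·(f′(r_i))^{-1} mod 7^{i+2}, f′(x) = 2x + 4. Iterate:
  r_0 = 1 (mod 7)
  r_1 = 43 (mod 49)
Final: r = 43 satisfies f(r) ≡ 0 mod 7^2.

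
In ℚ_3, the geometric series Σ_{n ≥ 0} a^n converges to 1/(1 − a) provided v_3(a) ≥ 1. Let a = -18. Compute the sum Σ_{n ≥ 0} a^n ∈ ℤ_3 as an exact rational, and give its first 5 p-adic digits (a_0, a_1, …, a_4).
Σ a^n = 1/(1 − a) = 1/19;  first 5 digits = (1, 0, 1, 2, 0)

v_3(a) = 2 ≥ 1, so the series converges in ℤ_3 to 1/(1 − a) = 1/(1 − (-18)) = 1/19. Expand this rational in ℤ_3: compute digits iteratively via d_i = x_i mod 3, x_{i+1} = (x_i − d_i)/3. The first 5 digits are (1, 0, 1, 2, 0).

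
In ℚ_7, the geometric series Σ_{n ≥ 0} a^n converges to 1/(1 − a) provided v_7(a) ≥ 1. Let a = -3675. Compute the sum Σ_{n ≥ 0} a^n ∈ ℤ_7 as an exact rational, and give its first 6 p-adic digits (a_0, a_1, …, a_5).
Σ a^n = 1/(1 − a) = 1/3676;  first 6 digits = (1, 0, 2, 3, 2, 5)

v_7(a) = 2 ≥ 1, so the series converges in ℤ_7 to 1/(1 − a) = 1/(1 − (-3675)) = 1/3676. Expand this rational in ℤ_7: compute digits iteratively via d_i = x_i mod 7, x_{i+1} = (x_i − d_i)/7. The first 6 digits are (1, 0, 2, 3, 2, 5).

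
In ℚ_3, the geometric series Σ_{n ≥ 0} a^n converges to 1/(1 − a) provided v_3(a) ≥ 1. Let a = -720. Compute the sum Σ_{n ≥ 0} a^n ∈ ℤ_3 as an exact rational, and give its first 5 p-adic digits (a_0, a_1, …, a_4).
Σ a^n = 1/(1 − a) = 1/721;  first 5 digits = (1, 0, 1, 0, 1)

v_3(a) = 2 ≥ 1, so the series converges in ℤ_3 to 1/(1 − a) = 1/(1 − (-720)) = 1/721. Expand this rational in ℤ_3: compute digits iteratively via d_i = x_i mod 3, x_{i+1} = (x_i − d_i)/3. The first 5 digits are (1, 0, 1, 0, 1).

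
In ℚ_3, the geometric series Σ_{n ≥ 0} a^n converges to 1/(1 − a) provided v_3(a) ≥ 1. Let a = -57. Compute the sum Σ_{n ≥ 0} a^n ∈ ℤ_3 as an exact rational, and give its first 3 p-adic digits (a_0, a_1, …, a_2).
Σ a^n = 1/(1 − a) = 1/58;  first 3 digits = (1, 2, 0)

v_3(a) = 1 ≥ 1, so the series converges in ℤ_3 to 1/(1 − a) = 1/(1 − (-57)) = 1/58. Expand this rational in ℤ_3: compute digits iteratively via d_i = x_i mod 3, x_{i+1} = (x_i − d_i)/3. The first 3 digits are (1, 2, 0).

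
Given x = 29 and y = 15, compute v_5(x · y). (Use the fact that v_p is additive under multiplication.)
v_5(435) = 1

v_p(x) = 0 (factor: 29 = 5^0 · 29); v_p(y) = 1 (factor: 15 = 5^1 · 3). Additivity: v_p(xy) = v_p(x) + v_p(y) = 0 + 1 = 1. (Direct check: xy = 435 = 5^1 · (87).)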